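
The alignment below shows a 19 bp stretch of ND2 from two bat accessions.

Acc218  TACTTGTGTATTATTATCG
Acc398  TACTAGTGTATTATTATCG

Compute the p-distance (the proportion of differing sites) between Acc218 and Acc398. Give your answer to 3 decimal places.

A single mismatch occurs at site 5 (T/A).
There are 1 differences over 19 sites, so p = 1/19 = 0.053.

0.053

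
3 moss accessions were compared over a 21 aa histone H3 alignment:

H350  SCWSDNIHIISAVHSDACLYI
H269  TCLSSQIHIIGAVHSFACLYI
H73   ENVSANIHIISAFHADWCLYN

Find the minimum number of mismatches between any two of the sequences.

6

Pairwise Hamming distances:
  H350 vs H269: 6
  H350 vs H73: 8
  H269 vs H73: 11
The smallest is 6, between H350 and H269.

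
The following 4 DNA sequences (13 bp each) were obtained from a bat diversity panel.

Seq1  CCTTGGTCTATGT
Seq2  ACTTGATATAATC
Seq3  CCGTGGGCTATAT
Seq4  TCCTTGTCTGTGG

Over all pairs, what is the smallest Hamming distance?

Pairwise Hamming distances:
  Seq1 vs Seq2: 6
  Seq1 vs Seq3: 3
  Seq1 vs Seq4: 5
  Seq2 vs Seq3: 8
  Seq2 vs Seq4: 9
  Seq3 vs Seq4: 7
The smallest is 3, between Seq1 and Seq3.

3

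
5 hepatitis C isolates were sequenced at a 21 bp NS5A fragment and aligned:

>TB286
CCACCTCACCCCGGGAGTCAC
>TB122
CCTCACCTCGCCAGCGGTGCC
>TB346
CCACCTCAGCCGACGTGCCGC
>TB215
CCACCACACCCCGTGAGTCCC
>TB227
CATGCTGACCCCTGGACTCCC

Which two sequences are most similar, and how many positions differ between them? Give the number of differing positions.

Pairwise Hamming distances:
  TB286 vs TB122: 10
  TB286 vs TB346: 7
  TB286 vs TB215: 3
  TB286 vs TB227: 7
  TB122 vs TB346: 13
  TB122 vs TB215: 10
  TB122 vs TB227: 12
  TB346 vs TB215: 8
  TB346 vs TB227: 12
  TB215 vs TB227: 8
The smallest is 3, between TB286 and TB215.

3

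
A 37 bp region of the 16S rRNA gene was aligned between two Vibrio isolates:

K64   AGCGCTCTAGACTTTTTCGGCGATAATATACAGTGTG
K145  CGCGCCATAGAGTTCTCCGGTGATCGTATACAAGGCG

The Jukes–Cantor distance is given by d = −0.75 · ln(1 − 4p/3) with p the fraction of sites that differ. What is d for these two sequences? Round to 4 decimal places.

Differing sites — 1:A/C; 6:T/C; 7:C/A; 12:C/G; 15:T/C; 17:T/C; 21:C/T; 25:A/C; 26:A/G; 33:G/A; 34:T/G; 36:T/C.
p = 12/37 = 0.324324.
d = −0.75 · ln(1 − (4/3)·0.324324) = −0.75 · ln(0.567568) = −0.75 · (-0.566395) = 0.4248.

0.4248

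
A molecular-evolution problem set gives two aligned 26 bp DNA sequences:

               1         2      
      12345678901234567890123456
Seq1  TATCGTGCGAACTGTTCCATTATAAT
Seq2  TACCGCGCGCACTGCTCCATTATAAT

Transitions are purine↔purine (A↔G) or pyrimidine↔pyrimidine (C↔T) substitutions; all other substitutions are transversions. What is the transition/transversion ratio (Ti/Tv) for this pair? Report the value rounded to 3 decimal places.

Differing sites — 3:T/C (Ti); 6:T/C (Ti); 10:A/C (Tv); 15:T/C (Ti).
Of the 4 differences, 3 transitions and 1 transversion, so Ti/Tv = 3/1 = 3.000.

3.000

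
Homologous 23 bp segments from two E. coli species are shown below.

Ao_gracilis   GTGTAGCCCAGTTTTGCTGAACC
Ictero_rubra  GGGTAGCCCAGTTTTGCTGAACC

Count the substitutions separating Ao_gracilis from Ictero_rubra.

1

A single mismatch occurs at site 2 (T→G).
That gives 1 mismatch out of 23 aligned sites, so the Hamming distance is 1.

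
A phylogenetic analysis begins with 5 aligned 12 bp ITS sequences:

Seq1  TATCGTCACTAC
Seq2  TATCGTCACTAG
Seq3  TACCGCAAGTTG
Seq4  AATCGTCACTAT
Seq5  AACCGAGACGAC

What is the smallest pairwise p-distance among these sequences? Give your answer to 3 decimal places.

Pairwise Hamming distances:
  Seq1 vs Seq2: 1
  Seq1 vs Seq3: 6
  Seq1 vs Seq4: 2
  Seq1 vs Seq5: 5
  Seq2 vs Seq3: 5
  Seq2 vs Seq4: 2
  Seq2 vs Seq5: 6
  Seq3 vs Seq4: 7
  Seq3 vs Seq5: 7
  Seq4 vs Seq5: 5
The smallest is 1 mismatch, between Seq1 and Seq2; p = 1/12 = 0.083.

0.083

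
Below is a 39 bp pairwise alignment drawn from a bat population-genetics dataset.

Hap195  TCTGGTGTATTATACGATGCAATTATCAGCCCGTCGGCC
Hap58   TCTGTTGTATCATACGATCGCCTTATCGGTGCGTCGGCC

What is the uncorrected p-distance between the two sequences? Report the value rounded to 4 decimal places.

0.2308

The sequences differ at positions 5 (G/T), 11 (T/C), 19 (G/C), 20 (C/G), 21 (A/C), 22 (A/C), 28 (A/G), 30 (C/T), 31 (C/G).
There are 9 differences over 39 sites, so p = 9/39 = 0.2308.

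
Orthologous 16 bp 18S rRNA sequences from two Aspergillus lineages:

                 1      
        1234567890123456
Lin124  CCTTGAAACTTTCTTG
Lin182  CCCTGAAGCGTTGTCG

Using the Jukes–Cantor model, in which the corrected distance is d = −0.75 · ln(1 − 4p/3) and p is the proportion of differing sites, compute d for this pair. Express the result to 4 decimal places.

0.4042

Differing sites — 3:T/C; 8:A/G; 10:T/G; 13:C/G; 15:T/C.
p = 5/16 = 0.312500.
d = −0.75 · ln(1 − (4/3)·0.312500) = −0.75 · ln(0.583333) = −0.75 · (-0.538997) = 0.4042.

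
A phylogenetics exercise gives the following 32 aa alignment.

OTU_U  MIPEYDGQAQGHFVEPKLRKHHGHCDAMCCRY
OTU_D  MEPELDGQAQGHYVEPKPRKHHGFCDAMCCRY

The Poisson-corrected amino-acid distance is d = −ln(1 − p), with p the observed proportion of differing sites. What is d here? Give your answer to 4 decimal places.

Differing sites — 2:I/E; 5:Y/L; 13:F/Y; 18:L/P; 24:H/F.
p = 5/32 = 0.156250.
d = −ln(1 − 0.156250) = −ln(0.843750) = 0.1699.

0.1699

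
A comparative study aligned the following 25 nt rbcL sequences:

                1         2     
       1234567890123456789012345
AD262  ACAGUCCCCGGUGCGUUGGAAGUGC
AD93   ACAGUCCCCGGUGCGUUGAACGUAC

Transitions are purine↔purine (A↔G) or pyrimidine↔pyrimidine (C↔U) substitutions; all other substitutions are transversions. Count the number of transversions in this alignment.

1

Mismatches occur at site 19 (G↔A, transition), site 21 (A↔C, transversion), site 24 (G↔A, transition).
Of the 3 differences, 2 transitions and 1 transversion, so the answer is 1.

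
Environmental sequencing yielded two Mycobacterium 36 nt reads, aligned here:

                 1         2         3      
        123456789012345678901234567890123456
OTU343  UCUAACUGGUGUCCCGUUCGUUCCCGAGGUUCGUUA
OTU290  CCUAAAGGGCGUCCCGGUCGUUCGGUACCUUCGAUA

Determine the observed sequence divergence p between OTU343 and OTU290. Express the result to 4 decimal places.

The sequences differ at positions 1 (U/C), 6 (C/A), 7 (U/G), 10 (U/C), 17 (U/G), 24 (C/G), 25 (C/G), 26 (G/U), 28 (G/C), 29 (G/C), 34 (U/A).
There are 11 differences over 36 sites, so p = 11/36 = 0.3056.

0.3056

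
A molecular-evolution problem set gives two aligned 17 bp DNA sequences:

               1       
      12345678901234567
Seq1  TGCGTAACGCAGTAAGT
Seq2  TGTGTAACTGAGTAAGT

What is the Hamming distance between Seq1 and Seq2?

Mismatches occur at site 3 (C→T), site 9 (G→T), site 10 (C→G).
That gives 3 mismatches out of 17 aligned sites, so the Hamming distance is 3.

3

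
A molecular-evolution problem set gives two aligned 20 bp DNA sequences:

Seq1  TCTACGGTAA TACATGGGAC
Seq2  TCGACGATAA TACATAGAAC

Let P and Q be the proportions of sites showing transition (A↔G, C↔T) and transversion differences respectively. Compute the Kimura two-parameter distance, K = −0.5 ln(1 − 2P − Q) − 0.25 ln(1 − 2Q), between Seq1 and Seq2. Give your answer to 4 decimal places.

0.2417

Mismatches occur at site 3 (T↔G, transversion), site 7 (G↔A, transition), site 16 (G↔A, transition), site 18 (G↔A, transition).
Of the 4 differences, 3 transitions and 1 transversion over 20 sites: P = 3/20 = 0.150000, Q = 1/20 = 0.050000.
d = −0.5·ln(0.650000) − 0.25·ln(0.900000) = −0.5·(-0.430783) − 0.25·(-0.105361) = 0.2417.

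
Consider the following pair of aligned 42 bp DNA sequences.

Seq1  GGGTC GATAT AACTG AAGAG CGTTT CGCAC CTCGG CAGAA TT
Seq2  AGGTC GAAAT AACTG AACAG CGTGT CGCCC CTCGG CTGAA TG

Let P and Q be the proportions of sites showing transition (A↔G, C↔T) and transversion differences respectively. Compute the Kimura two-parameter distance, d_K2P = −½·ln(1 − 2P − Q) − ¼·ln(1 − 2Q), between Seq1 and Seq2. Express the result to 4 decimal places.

0.1898

The sequences differ at positions 1 (G/A, transition), 8 (T/A, transversion), 18 (G/C, transversion), 24 (T/G, transversion), 29 (A/C, transversion), 37 (A/T, transversion), 42 (T/G, transversion).
Of the 7 differences, 1 transition and 6 transversions over 42 sites: P = 1/42 = 0.023810, Q = 6/42 = 0.142857.
d = −0.5·ln(0.809523) − 0.25·ln(0.714286) = −0.5·(-0.211310) − 0.25·(-0.336472) = 0.1898.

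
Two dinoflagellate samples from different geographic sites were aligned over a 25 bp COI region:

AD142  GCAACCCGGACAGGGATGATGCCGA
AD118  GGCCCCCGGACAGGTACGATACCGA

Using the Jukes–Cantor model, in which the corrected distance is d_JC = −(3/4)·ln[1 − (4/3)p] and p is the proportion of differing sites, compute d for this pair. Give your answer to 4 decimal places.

0.2892

Differing sites — 2:C/G; 3:A/C; 4:A/C; 15:G/T; 17:T/C; 21:G/A.
p = 6/25 = 0.240000.
d = −0.75 · ln(1 − (4/3)·0.240000) = −0.75 · ln(0.680000) = −0.75 · (-0.385662) = 0.2892.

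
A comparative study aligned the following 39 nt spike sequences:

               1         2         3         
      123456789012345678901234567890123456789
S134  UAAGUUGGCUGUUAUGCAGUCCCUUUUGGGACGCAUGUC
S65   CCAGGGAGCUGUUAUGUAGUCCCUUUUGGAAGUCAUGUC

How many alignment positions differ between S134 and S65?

Mismatches occur at site 1 (U↔C), site 2 (A↔C), site 5 (U↔G), site 6 (U↔G), site 7 (G↔A), site 17 (C↔U), site 30 (G↔A), site 32 (C↔G), site 33 (G↔U).
That gives 9 mismatches out of 39 aligned sites, so the Hamming distance is 9.

9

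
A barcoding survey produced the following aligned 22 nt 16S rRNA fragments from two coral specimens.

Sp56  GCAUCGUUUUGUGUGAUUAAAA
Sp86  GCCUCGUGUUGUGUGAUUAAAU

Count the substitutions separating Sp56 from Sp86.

Differing sites — 3:A/C; 8:U/G; 22:A/U.
That gives 3 mismatches out of 22 aligned sites, so the Hamming distance is 3.

3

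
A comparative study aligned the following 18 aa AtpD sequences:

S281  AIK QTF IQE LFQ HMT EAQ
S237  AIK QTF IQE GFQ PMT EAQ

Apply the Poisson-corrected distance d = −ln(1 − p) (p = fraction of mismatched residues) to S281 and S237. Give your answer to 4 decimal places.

The sequences differ at positions 10 (L/G), 13 (H/P).
p = 2/18 = 0.111111.
d = −ln(1 − 0.111111) = −ln(0.888889) = 0.1178.

0.1178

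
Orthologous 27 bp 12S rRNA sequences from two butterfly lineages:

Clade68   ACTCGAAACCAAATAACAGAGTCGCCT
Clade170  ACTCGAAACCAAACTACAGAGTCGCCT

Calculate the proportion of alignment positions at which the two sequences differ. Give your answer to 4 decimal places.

The sequences differ at positions 14 (T/C), 15 (A/T).
There are 2 differences over 27 sites, so p = 2/27 = 0.0741.

0.0741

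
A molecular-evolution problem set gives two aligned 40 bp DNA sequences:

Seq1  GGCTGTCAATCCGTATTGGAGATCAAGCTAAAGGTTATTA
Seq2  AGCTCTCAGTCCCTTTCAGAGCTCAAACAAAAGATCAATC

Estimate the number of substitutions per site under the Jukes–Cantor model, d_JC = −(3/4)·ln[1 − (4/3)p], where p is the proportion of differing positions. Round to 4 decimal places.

The sequences differ at positions 1 (G/A), 5 (G/C), 9 (A/G), 13 (G/C), 15 (A/T), 17 (T/C), 18 (G/A), 22 (A/C), 27 (G/A), 29 (T/A), 34 (G/A), 36 (T/C), 38 (T/A), 40 (A/C).
p = 14/40 = 0.350000.
d = −0.75 · ln(1 − (4/3)·0.350000) = −0.75 · ln(0.533333) = −0.75 · (-0.628609) = 0.4715.

0.4715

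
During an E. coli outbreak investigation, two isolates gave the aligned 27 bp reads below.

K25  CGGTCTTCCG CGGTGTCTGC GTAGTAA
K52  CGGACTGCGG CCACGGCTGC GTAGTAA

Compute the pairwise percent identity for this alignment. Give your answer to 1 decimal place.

74.1%

Mismatches occur at site 4 (T/A), site 7 (T/G), site 9 (C/G), site 12 (G/C), site 13 (G/A), site 14 (T/C), site 16 (T/G).
20 of the 27 sites match, so the percent identity is 20/27 × 100 = 74.1%.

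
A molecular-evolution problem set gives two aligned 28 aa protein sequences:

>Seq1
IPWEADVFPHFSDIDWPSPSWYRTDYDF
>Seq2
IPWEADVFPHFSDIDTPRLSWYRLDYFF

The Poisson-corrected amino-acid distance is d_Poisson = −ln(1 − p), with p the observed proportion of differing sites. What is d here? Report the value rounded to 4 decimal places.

0.1967

Mismatches occur at site 16 (W↔T), site 18 (S↔R), site 19 (P↔L), site 24 (T↔L), site 27 (D↔F).
p = 5/28 = 0.178571.
d = −ln(1 − 0.178571) = −ln(0.821429) = 0.1967.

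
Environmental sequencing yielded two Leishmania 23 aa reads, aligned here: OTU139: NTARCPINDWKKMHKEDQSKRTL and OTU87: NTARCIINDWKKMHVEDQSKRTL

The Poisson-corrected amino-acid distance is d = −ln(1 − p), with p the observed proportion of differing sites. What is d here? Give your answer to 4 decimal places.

0.0910

The sequences differ at positions 6 (P/I), 15 (K/V).
p = 2/23 = 0.086957.
d = −ln(1 − 0.086957) = −ln(0.913043) = 0.0910.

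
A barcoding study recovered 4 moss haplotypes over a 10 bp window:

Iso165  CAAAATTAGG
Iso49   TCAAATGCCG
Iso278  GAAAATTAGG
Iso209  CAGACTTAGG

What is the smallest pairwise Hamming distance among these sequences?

1

Pairwise Hamming distances:
  Iso165 vs Iso49: 5
  Iso165 vs Iso278: 1
  Iso165 vs Iso209: 2
  Iso49 vs Iso278: 5
  Iso49 vs Iso209: 7
  Iso278 vs Iso209: 3
The smallest is 1, between Iso165 and Iso278.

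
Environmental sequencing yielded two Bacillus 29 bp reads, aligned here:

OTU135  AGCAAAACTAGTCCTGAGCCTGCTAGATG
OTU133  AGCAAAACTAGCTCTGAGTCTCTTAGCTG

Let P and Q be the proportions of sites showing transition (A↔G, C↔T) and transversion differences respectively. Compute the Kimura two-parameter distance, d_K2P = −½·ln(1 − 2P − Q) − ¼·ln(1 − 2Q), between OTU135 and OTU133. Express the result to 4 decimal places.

0.2485

Differing sites — 12:T/C (Ti); 13:C/T (Ti); 19:C/T (Ti); 22:G/C (Tv); 23:C/T (Ti); 27:A/C (Tv).
Of the 6 differences, 4 transitions and 2 transversions over 29 sites: P = 4/29 = 0.137931, Q = 2/29 = 0.068966.
d = −0.5·ln(0.655172) − 0.25·ln(0.862068) = −0.5·(-0.422857) − 0.25·(-0.148421) = 0.2485.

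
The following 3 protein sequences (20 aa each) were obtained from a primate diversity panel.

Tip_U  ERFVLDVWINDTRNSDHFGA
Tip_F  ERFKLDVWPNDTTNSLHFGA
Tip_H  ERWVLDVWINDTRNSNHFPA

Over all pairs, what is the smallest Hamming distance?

3

Pairwise Hamming distances:
  Tip_U vs Tip_F: 4
  Tip_U vs Tip_H: 3
  Tip_F vs Tip_H: 6
The smallest is 3, between Tip_U and Tip_H.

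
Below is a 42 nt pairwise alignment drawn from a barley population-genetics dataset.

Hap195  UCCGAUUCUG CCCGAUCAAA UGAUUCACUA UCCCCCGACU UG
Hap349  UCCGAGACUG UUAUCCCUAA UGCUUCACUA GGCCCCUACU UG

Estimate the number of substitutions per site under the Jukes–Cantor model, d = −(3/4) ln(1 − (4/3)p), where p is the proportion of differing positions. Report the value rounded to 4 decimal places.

The sequences differ at positions 6 (U/G), 7 (U/A), 11 (C/U), 12 (C/U), 13 (C/A), 14 (G/U), 15 (A/C), 16 (U/C), 18 (A/U), 23 (A/C), 31 (U/G), 32 (C/G), 37 (G/U).
p = 13/42 = 0.309524.
d = −0.75 · ln(1 − (4/3)·0.309524) = −0.75 · ln(0.587301) = −0.75 · (-0.532218) = 0.3992.

0.3992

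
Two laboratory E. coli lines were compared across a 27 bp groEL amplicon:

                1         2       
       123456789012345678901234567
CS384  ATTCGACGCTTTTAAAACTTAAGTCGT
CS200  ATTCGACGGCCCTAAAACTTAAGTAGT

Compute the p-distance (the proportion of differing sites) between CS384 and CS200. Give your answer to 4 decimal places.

0.1852

Differing sites — 9:C/G; 10:T/C; 11:T/C; 12:T/C; 25:C/A.
There are 5 differences over 27 sites, so p = 5/27 = 0.1852.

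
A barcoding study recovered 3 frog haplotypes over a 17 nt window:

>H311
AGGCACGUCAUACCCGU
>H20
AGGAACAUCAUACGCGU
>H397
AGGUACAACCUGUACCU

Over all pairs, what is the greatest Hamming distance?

Pairwise Hamming distances:
  H311 vs H20: 3
  H311 vs H397: 8
  H20 vs H397: 7
The largest is 8, between H311 and H397.

8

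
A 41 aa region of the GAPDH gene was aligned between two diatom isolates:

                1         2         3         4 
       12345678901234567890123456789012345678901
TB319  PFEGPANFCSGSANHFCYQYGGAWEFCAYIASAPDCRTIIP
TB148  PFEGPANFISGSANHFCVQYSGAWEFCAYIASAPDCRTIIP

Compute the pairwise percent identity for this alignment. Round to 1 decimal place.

92.7%

Differing sites — 9:C/I; 18:Y/V; 21:G/S.
38 of the 41 sites match, so the percent identity is 38/41 × 100 = 92.7%.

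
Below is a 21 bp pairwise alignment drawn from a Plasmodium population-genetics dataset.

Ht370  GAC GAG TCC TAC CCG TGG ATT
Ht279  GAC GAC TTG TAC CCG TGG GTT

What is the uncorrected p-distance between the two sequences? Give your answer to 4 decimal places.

0.1905

Differing sites — 6:G/C; 8:C/T; 9:C/G; 19:A/G.
There are 4 differences over 21 sites, so p = 4/21 = 0.1905.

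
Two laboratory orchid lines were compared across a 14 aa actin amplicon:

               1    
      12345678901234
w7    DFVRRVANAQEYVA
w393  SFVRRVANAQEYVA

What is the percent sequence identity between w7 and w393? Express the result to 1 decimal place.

92.9%

The sequences differ at position 1 (D/S).
13 of the 14 sites match, so the percent identity is 13/14 × 100 = 92.9%.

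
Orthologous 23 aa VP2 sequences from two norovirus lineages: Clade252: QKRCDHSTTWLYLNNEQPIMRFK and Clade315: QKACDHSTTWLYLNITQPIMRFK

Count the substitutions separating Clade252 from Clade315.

3

The sequences differ at positions 3 (R/A), 15 (N/I), 16 (E/T).
That gives 3 mismatches out of 23 aligned sites, so the Hamming distance is 3.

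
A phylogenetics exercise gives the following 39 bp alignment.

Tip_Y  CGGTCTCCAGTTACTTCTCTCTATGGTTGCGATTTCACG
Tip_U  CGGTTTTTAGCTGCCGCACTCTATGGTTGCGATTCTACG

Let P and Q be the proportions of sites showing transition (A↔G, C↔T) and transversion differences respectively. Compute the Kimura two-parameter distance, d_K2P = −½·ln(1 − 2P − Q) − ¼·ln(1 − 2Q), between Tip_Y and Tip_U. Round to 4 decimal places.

The sequences differ at positions 5 (C/T, transition), 7 (C/T, transition), 8 (C/T, transition), 11 (T/C, transition), 13 (A/G, transition), 15 (T/C, transition), 16 (T/G, transversion), 18 (T/A, transversion), 35 (T/C, transition), 36 (C/T, transition).
Of the 10 differences, 8 transitions and 2 transversions over 39 sites: P = 8/39 = 0.205128, Q = 2/39 = 0.051282.
d = −0.5·ln(0.538462) − 0.25·ln(0.897436) = −0.5·(-0.619038) − 0.25·(-0.108213) = 0.3366.

0.3366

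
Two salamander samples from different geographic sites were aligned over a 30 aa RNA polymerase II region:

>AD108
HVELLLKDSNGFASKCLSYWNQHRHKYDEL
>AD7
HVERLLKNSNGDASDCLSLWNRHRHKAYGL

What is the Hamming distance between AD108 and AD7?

Mismatches occur at site 4 (L→R), site 8 (D→N), site 12 (F→D), site 15 (K→D), site 19 (Y→L), site 22 (Q→R), site 27 (Y→A), site 28 (D→Y), site 29 (E→G).
That gives 9 mismatches out of 30 aligned sites, so the Hamming distance is 9.

9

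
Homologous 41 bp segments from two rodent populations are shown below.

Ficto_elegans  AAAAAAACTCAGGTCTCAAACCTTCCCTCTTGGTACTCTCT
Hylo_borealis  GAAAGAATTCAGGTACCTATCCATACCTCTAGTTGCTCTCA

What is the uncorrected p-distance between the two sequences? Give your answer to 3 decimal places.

Differing sites — 1:A/G; 5:A/G; 8:C/T; 15:C/A; 16:T/C; 18:A/T; 20:A/T; 23:T/A; 25:C/A; 31:T/A; 33:G/T; 35:A/G; 41:T/A.
There are 13 differences over 41 sites, so p = 13/41 = 0.317.

0.317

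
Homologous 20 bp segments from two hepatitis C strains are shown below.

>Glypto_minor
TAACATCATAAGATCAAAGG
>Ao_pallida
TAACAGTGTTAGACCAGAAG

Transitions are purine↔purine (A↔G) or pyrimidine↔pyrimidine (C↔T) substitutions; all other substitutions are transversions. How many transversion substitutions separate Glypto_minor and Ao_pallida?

Mismatches occur at site 6 (T→G, transversion), site 7 (C→T, transition), site 8 (A→G, transition), site 10 (A→T, transversion), site 14 (T→C, transition), site 17 (A→G, transition), site 19 (G→A, transition).
Of the 7 differences, 5 transitions and 2 transversions, so the answer is 2.

2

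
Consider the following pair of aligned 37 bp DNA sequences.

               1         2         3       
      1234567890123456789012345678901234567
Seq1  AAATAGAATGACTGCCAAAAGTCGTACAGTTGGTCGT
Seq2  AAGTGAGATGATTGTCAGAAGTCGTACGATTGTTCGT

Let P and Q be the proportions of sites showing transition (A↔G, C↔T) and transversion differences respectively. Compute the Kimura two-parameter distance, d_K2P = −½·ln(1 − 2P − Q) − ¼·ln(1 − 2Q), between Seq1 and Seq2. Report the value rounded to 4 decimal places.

Differing sites — 3:A/G (Ti); 5:A/G (Ti); 6:G/A (Ti); 7:A/G (Ti); 12:C/T (Ti); 15:C/T (Ti); 18:A/G (Ti); 28:A/G (Ti); 29:G/A (Ti); 33:G/T (Tv).
Of the 10 differences, 9 transitions and 1 transversion over 37 sites: P = 9/37 = 0.243243, Q = 1/37 = 0.027027.
d = −0.5·ln(0.486487) − 0.25·ln(0.945946) = −0.5·(-0.720545) − 0.25·(-0.055570) = 0.3742.

0.3742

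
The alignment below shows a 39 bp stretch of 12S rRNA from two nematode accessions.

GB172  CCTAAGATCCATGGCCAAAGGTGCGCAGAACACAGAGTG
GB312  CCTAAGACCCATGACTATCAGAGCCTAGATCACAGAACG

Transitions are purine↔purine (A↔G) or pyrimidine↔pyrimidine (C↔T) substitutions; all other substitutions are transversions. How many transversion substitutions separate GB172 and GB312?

5

The sequences differ at positions 8 (T/C, transition), 14 (G/A, transition), 16 (C/T, transition), 18 (A/T, transversion), 19 (A/C, transversion), 20 (G/A, transition), 22 (T/A, transversion), 25 (G/C, transversion), 26 (C/T, transition), 30 (A/T, transversion), 37 (G/A, transition), 38 (T/C, transition).
Of the 12 differences, 7 transitions and 5 transversions, so the answer is 5.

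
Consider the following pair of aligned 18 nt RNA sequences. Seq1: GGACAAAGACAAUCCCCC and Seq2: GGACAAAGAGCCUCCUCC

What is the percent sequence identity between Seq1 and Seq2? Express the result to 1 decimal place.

77.8%

Mismatches occur at site 10 (C↔G), site 11 (A↔C), site 12 (A↔C), site 16 (C↔U).
14 of the 18 sites match, so the percent identity is 14/18 × 100 = 77.8%.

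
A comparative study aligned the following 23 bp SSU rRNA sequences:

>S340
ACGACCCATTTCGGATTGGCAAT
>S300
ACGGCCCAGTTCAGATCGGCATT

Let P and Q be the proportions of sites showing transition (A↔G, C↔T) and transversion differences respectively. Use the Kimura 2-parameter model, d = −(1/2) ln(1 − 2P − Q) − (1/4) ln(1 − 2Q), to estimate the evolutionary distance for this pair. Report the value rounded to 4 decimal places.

Mismatches occur at site 4 (A→G, transition), site 9 (T→G, transversion), site 13 (G→A, transition), site 17 (T→C, transition), site 22 (A→T, transversion).
Of the 5 differences, 3 transitions and 2 transversions over 23 sites: P = 3/23 = 0.130435, Q = 2/23 = 0.086957.
d = −0.5·ln(0.652173) − 0.25·ln(0.826086) = −0.5·(-0.427445) − 0.25·(-0.191056) = 0.2615.

0.2615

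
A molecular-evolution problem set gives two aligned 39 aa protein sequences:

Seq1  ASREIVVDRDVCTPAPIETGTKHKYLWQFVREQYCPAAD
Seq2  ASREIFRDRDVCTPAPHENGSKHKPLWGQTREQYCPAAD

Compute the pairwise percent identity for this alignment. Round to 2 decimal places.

76.92%

The sequences differ at positions 6 (V/F), 7 (V/R), 17 (I/H), 19 (T/N), 21 (T/S), 25 (Y/P), 28 (Q/G), 29 (F/Q), 30 (V/T).
30 of the 39 sites match, so the percent identity is 30/39 × 100 = 76.92%.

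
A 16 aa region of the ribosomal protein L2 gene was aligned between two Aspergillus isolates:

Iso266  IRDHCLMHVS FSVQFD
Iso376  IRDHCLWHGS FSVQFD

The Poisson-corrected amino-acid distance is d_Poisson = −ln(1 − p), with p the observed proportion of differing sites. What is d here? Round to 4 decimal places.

0.1335

Mismatches occur at site 7 (M→W), site 9 (V→G).
p = 2/16 = 0.125000.
d = −ln(1 − 0.125000) = −ln(0.875000) = 0.1335.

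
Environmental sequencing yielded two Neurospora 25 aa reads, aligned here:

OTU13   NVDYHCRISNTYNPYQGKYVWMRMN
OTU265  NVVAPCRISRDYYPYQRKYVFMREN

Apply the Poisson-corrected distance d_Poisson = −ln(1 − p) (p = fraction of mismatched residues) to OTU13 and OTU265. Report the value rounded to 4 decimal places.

Mismatches occur at site 3 (D/V), site 4 (Y/A), site 5 (H/P), site 10 (N/R), site 11 (T/D), site 13 (N/Y), site 17 (G/R), site 21 (W/F), site 24 (M/E).
p = 9/25 = 0.360000.
d = −ln(1 − 0.360000) = −ln(0.640000) = 0.4463.

0.4463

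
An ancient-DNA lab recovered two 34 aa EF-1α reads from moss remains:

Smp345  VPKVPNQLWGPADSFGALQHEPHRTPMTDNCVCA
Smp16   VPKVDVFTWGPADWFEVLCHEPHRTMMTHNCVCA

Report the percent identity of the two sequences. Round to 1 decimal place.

70.6%

Differing sites — 5:P/D; 6:N/V; 7:Q/F; 8:L/T; 14:S/W; 16:G/E; 17:A/V; 19:Q/C; 26:P/M; 29:D/H.
24 of the 34 sites match, so the percent identity is 24/34 × 100 = 70.6%.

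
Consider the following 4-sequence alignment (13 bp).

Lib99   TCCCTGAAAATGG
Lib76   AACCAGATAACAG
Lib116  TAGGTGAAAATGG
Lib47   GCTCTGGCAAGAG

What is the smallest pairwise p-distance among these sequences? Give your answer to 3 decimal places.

0.231

Pairwise Hamming distances:
  Lib99 vs Lib76: 6
  Lib99 vs Lib116: 3
  Lib99 vs Lib47: 6
  Lib76 vs Lib116: 7
  Lib76 vs Lib47: 7
  Lib116 vs Lib47: 8
The smallest is 3 mismatches, between Lib99 and Lib116; p = 3/13 = 0.231.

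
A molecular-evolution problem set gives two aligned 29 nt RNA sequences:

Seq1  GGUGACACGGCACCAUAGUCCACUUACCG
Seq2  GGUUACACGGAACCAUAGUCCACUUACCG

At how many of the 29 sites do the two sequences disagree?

2

Mismatches occur at site 4 (G/U), site 11 (C/A).
That gives 2 mismatches out of 29 aligned sites, so the Hamming distance is 2.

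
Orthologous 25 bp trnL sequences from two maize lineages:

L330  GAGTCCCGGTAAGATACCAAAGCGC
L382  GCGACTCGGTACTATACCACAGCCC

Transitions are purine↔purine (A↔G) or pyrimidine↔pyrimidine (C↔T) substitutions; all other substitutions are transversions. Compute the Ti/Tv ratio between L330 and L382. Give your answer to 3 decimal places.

Differing sites — 2:A/C (Tv); 4:T/A (Tv); 6:C/T (Ti); 12:A/C (Tv); 13:G/T (Tv); 20:A/C (Tv); 24:G/C (Tv).
Of the 7 differences, 1 transition and 6 transversions, so Ti/Tv = 1/6 = 0.167.

0.167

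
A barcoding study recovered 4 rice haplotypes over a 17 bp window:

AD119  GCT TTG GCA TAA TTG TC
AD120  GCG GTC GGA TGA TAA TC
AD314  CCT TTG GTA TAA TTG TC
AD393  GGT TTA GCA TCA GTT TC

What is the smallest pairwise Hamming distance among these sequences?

2

Pairwise Hamming distances:
  AD119 vs AD120: 7
  AD119 vs AD314: 2
  AD119 vs AD393: 5
  AD120 vs AD314: 8
  AD120 vs AD393: 9
  AD314 vs AD393: 7
The smallest is 2, between AD119 and AD314.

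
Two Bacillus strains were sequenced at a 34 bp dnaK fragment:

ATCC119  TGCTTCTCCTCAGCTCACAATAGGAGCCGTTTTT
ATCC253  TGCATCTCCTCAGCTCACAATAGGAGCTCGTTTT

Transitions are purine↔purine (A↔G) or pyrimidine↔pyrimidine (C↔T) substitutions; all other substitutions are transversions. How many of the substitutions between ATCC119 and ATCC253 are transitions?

1

Mismatches occur at site 4 (T↔A, transversion), site 28 (C↔T, transition), site 29 (G↔C, transversion), site 30 (T↔G, transversion).
Of the 4 differences, 1 transition and 3 transversions, so the answer is 1.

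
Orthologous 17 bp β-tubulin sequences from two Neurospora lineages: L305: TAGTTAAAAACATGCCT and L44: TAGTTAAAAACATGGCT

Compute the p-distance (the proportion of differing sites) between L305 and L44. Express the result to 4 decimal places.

The sequences differ at position 15 (C/G).
There are 1 differences over 17 sites, so p = 1/17 = 0.0588.

0.0588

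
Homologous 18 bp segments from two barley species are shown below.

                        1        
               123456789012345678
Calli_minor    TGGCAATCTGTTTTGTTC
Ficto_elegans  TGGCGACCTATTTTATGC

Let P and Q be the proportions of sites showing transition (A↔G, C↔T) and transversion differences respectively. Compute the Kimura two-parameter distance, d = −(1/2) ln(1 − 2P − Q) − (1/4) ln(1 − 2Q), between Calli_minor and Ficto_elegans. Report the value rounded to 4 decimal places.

The sequences differ at positions 5 (A/G, transition), 7 (T/C, transition), 10 (G/A, transition), 15 (G/A, transition), 17 (T/G, transversion).
Of the 5 differences, 4 transitions and 1 transversion over 18 sites: P = 4/18 = 0.222222, Q = 1/18 = 0.055556.
d = −0.5·ln(0.500000) − 0.25·ln(0.888888) = −0.5·(-0.693147) − 0.25·(-0.117784) = 0.3760.

0.3760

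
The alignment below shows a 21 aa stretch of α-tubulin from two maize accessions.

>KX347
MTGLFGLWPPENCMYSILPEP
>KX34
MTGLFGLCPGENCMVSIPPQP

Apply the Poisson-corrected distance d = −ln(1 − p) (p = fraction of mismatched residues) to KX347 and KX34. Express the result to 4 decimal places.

Mismatches occur at site 8 (W/C), site 10 (P/G), site 15 (Y/V), site 18 (L/P), site 20 (E/Q).
p = 5/21 = 0.238095.
d = −ln(1 − 0.238095) = −ln(0.761905) = 0.2719.

0.2719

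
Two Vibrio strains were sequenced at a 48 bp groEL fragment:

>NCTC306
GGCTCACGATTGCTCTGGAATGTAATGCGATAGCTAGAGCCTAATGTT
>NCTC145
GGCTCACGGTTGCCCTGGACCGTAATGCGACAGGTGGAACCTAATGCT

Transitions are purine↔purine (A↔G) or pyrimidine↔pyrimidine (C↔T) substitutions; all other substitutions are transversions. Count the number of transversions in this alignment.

The sequences differ at positions 9 (A/G, transition), 14 (T/C, transition), 20 (A/C, transversion), 21 (T/C, transition), 31 (T/C, transition), 34 (C/G, transversion), 36 (A/G, transition), 39 (G/A, transition), 47 (T/C, transition).
Of the 9 differences, 7 transitions and 2 transversions, so the answer is 2.

2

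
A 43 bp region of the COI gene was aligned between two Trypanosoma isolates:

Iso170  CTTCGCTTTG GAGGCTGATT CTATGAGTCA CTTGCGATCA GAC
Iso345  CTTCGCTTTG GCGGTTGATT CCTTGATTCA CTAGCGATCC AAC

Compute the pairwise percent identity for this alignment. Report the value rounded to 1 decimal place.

81.4%

Differing sites — 12:A/C; 15:C/T; 22:T/C; 23:A/T; 27:G/T; 33:T/A; 40:A/C; 41:G/A.
35 of the 43 sites match, so the percent identity is 35/43 × 100 = 81.4%.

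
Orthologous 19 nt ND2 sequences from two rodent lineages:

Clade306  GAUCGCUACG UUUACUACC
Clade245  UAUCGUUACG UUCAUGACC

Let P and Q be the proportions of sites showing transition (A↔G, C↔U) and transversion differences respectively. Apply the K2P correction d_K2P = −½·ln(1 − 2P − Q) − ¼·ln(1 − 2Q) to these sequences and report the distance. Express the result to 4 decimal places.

The sequences differ at positions 1 (G/U, transversion), 6 (C/U, transition), 13 (U/C, transition), 15 (C/U, transition), 16 (U/G, transversion).
Of the 5 differences, 3 transitions and 2 transversions over 19 sites: P = 3/19 = 0.157895, Q = 2/19 = 0.105263.
d = −0.5·ln(0.578947) − 0.25·ln(0.789474) = −0.5·(-0.546544) − 0.25·(-0.236388) = 0.3324.

0.3324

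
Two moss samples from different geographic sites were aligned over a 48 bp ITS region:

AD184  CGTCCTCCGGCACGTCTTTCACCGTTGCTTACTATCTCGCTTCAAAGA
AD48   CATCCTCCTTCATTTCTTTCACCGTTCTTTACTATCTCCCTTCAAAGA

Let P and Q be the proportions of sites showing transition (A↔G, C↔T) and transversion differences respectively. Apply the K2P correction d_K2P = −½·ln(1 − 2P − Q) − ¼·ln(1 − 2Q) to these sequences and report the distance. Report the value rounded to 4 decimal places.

0.1885

Differing sites — 2:G/A (Ti); 9:G/T (Tv); 10:G/T (Tv); 13:C/T (Ti); 14:G/T (Tv); 27:G/C (Tv); 28:C/T (Ti); 39:G/C (Tv).
Of the 8 differences, 3 transitions and 5 transversions over 48 sites: P = 3/48 = 0.062500, Q = 5/48 = 0.104167.
d = −0.5·ln(0.770833) − 0.25·ln(0.791666) = −0.5·(-0.260284) − 0.25·(-0.233616) = 0.1885.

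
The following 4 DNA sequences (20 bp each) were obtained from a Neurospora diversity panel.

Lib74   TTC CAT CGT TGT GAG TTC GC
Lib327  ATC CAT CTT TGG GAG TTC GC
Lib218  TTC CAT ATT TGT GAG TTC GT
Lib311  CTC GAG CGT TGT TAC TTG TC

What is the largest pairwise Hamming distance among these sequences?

Pairwise Hamming distances:
  Lib74 vs Lib327: 3
  Lib74 vs Lib218: 3
  Lib74 vs Lib311: 7
  Lib327 vs Lib218: 4
  Lib327 vs Lib311: 9
  Lib218 vs Lib311: 10
The largest is 10, between Lib218 and Lib311.

10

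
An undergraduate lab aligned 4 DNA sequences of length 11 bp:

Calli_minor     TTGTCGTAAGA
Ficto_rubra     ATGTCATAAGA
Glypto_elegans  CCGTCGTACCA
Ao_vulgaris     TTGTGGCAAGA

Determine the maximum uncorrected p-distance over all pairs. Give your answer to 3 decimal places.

0.545

Pairwise Hamming distances:
  Calli_minor vs Ficto_rubra: 2
  Calli_minor vs Glypto_elegans: 4
  Calli_minor vs Ao_vulgaris: 2
  Ficto_rubra vs Glypto_elegans: 5
  Ficto_rubra vs Ao_vulgaris: 4
  Glypto_elegans vs Ao_vulgaris: 6
The largest is 6 mismatches, between Glypto_elegans and Ao_vulgaris; p = 6/11 = 0.545.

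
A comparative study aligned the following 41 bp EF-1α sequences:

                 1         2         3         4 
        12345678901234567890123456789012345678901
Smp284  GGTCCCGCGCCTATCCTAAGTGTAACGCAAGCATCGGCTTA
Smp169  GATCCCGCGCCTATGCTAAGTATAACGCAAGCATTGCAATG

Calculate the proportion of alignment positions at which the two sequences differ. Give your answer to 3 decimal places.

0.195

The sequences differ at positions 2 (G/A), 15 (C/G), 22 (G/A), 35 (C/T), 37 (G/C), 38 (C/A), 39 (T/A), 41 (A/G).
There are 8 differences over 41 sites, so p = 8/41 = 0.195.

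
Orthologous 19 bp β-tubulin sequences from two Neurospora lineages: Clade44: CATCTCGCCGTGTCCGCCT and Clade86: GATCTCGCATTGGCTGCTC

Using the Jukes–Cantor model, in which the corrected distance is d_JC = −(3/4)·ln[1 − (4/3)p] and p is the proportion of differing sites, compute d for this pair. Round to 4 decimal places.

0.5068

Mismatches occur at site 1 (C→G), site 9 (C→A), site 10 (G→T), site 13 (T→G), site 15 (C→T), site 18 (C→T), site 19 (T→C).
p = 7/19 = 0.368421.
d = −0.75 · ln(1 − (4/3)·0.368421) = −0.75 · ln(0.508772) = −0.75 · (-0.675755) = 0.5068.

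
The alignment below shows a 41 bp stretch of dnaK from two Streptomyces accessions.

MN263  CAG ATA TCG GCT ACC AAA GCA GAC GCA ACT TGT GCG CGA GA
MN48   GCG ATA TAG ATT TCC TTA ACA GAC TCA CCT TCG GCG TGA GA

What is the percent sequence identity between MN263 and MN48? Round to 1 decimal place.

65.9%

The sequences differ at positions 1 (C/G), 2 (A/C), 8 (C/A), 10 (G/A), 11 (C/T), 13 (A/T), 16 (A/T), 17 (A/T), 19 (G/A), 25 (G/T), 28 (A/C), 32 (G/C), 33 (T/G), 37 (C/T).
27 of the 41 sites match, so the percent identity is 27/41 × 100 = 65.9%.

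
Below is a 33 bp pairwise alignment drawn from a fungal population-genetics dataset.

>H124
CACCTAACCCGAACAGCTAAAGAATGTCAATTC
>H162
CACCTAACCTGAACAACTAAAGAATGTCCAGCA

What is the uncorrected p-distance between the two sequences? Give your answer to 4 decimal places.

0.1818

The sequences differ at positions 10 (C/T), 16 (G/A), 29 (A/C), 31 (T/G), 32 (T/C), 33 (C/A).
There are 6 differences over 33 sites, so p = 6/33 = 0.1818.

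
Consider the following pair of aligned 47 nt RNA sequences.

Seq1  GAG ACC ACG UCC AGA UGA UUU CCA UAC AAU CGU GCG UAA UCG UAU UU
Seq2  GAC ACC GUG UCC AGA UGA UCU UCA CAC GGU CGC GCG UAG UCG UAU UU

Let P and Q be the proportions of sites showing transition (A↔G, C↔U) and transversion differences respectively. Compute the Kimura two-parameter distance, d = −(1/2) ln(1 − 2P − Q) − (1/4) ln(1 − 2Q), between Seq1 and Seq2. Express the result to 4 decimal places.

Differing sites — 3:G/C (Tv); 7:A/G (Ti); 8:C/U (Ti); 20:U/C (Ti); 22:C/U (Ti); 25:U/C (Ti); 28:A/G (Ti); 29:A/G (Ti); 33:U/C (Ti); 39:A/G (Ti).
Of the 10 differences, 9 transitions and 1 transversion over 47 sites: P = 9/47 = 0.191489, Q = 1/47 = 0.021277.
d = −0.5·ln(0.595745) − 0.25·ln(0.957446) = −0.5·(-0.517943) − 0.25·(-0.043486) = 0.2698.

0.2698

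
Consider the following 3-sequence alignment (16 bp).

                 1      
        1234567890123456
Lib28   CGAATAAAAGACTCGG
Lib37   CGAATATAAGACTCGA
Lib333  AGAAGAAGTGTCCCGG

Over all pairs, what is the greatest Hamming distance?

8

Pairwise Hamming distances:
  Lib28 vs Lib37: 2
  Lib28 vs Lib333: 6
  Lib37 vs Lib333: 8
The largest is 8, between Lib37 and Lib333.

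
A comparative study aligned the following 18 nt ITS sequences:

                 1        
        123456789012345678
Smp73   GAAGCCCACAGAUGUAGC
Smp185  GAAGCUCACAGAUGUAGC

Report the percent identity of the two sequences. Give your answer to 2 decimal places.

94.44%

The sequences differ at position 6 (C/U).
17 of the 18 sites match, so the percent identity is 17/18 × 100 = 94.44%.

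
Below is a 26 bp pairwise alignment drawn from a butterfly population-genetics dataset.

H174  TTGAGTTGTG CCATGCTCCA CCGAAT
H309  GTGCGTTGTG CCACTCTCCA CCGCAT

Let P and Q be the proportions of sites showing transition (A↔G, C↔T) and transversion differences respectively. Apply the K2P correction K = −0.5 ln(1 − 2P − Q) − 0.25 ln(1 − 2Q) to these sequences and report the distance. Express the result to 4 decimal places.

Differing sites — 1:T/G (Tv); 4:A/C (Tv); 14:T/C (Ti); 15:G/T (Tv); 24:A/C (Tv).
Of the 5 differences, 1 transition and 4 transversions over 26 sites: P = 1/26 = 0.038462, Q = 4/26 = 0.153846.
d = −0.5·ln(0.769230) − 0.25·ln(0.692308) = −0.5·(-0.262365) − 0.25·(-0.367724) = 0.2231.

0.2231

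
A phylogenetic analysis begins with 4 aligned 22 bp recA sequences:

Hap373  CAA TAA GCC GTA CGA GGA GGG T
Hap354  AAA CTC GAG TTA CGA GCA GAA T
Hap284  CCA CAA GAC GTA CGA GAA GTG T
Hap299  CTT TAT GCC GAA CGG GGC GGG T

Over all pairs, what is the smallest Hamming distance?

5

Pairwise Hamming distances:
  Hap373 vs Hap354: 10
  Hap373 vs Hap284: 5
  Hap373 vs Hap299: 6
  Hap354 vs Hap284: 9
  Hap354 vs Hap299: 15
  Hap284 vs Hap299: 10
The smallest is 5, between Hap373 and Hap284.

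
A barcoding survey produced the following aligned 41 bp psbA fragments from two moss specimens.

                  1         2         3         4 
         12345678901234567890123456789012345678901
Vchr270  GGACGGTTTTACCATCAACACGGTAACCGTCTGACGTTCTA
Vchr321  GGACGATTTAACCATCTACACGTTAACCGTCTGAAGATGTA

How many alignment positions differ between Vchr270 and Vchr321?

The sequences differ at positions 6 (G/A), 10 (T/A), 17 (A/T), 23 (G/T), 35 (C/A), 37 (T/A), 39 (C/G).
That gives 7 mismatches out of 41 aligned sites, so the Hamming distance is 7.

7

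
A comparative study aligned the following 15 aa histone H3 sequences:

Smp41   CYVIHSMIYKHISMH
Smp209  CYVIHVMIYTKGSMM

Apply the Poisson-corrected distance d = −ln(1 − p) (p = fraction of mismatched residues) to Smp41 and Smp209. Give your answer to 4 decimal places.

The sequences differ at positions 6 (S/V), 10 (K/T), 11 (H/K), 12 (I/G), 15 (H/M).
p = 5/15 = 0.333333.
d = −ln(1 − 0.333333) = −ln(0.666667) = 0.4055.

0.4055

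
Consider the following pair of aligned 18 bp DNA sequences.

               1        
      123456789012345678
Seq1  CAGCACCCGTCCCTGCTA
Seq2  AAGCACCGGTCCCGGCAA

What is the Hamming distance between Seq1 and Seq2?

The sequences differ at positions 1 (C/A), 8 (C/G), 14 (T/G), 17 (T/A).
That gives 4 mismatches out of 18 aligned sites, so the Hamming distance is 4.

4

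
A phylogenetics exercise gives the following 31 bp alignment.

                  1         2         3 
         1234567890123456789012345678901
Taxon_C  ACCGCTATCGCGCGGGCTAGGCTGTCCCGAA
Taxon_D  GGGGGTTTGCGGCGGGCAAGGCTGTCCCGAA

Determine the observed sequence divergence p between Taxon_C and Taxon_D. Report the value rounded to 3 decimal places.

0.290

Mismatches occur at site 1 (A↔G), site 2 (C↔G), site 3 (C↔G), site 5 (C↔G), site 7 (A↔T), site 9 (C↔G), site 10 (G↔C), site 11 (C↔G), site 18 (T↔A).
There are 9 differences over 31 sites, so p = 9/31 = 0.290.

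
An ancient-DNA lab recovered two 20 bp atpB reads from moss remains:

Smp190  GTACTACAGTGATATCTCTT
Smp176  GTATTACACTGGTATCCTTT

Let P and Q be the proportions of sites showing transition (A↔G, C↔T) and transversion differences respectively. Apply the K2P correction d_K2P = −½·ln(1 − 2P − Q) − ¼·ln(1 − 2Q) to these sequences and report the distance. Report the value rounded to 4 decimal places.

Mismatches occur at site 4 (C→T, transition), site 9 (G→C, transversion), site 12 (A→G, transition), site 17 (T→C, transition), site 18 (C→T, transition).
Of the 5 differences, 4 transitions and 1 transversion over 20 sites: P = 4/20 = 0.200000, Q = 1/20 = 0.050000.
d = −0.5·ln(0.550000) − 0.25·ln(0.900000) = −0.5·(-0.597837) − 0.25·(-0.105361) = 0.3253.

0.3253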